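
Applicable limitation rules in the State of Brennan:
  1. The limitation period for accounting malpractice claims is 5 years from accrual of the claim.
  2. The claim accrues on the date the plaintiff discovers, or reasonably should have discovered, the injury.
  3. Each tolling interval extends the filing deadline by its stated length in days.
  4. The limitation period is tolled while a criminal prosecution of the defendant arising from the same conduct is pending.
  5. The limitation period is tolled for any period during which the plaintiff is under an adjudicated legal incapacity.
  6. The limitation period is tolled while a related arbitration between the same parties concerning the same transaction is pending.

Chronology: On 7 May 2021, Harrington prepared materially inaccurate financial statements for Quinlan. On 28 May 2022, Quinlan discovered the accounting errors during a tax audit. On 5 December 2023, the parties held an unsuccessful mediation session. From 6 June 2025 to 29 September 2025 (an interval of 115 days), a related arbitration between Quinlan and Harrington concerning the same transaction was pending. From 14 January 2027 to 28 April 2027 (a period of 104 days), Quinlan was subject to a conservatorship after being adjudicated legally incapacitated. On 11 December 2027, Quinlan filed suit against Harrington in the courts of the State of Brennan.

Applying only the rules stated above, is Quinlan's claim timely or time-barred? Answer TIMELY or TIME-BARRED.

TIMELY

Accrual is tied to discovery, so the period began on 28 May 2022 rather than on 7 May 2021 when the act occurred.
Adding the 5 years base period to 28 May 2022 gives a deadline of 28 May 2027, before any tolling.
Because the pending related arbitration ran from 6 June 2025 to 29 September 2025, the deadline is extended by 115 days to 20 September 2027.
The period was tolled for 104 days by the plaintiff's legal incapacity (14 January 2027 to 28 April 2027), pushing the deadline to 2 January 2028.
Nothing else in the chronology tolls or restarts the period.
The 11 December 2027 filing precedes the 2 January 2028 deadline; the claim is timely.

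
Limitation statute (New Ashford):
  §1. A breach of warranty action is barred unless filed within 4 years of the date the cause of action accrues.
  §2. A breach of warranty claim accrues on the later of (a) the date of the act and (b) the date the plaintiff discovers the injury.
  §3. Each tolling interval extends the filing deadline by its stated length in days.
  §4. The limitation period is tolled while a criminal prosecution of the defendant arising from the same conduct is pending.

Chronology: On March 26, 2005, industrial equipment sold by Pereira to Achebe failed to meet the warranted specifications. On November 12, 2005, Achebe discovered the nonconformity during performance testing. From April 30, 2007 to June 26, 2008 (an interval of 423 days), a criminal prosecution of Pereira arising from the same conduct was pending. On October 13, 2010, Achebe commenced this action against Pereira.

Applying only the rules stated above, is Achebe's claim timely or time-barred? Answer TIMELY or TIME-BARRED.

TIMELY

Taking the later of the act (March 26, 2005) and discovery (November 12, 2005), the claim accrued on November 12, 2005.
The untolled deadline — 4 years after November 12, 2005 — is November 12, 2009.
Because the pending criminal prosecution ran from April 30, 2007 to June 26, 2008, the deadline is extended by 423 days to January 9, 2011.
Achebe filed on October 13, 2010, before the January 9, 2011 deadline, so the action is timely.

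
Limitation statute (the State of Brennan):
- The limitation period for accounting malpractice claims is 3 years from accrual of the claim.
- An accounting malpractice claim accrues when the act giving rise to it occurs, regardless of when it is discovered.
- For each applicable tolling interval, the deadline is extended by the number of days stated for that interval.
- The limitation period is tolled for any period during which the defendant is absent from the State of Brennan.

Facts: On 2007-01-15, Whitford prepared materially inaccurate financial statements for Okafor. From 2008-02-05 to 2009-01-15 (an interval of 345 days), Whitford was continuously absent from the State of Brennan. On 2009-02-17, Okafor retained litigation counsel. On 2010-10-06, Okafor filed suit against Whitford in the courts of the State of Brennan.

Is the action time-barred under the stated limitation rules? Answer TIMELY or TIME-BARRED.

The limitation period began to run on 2007-01-15.
The untolled deadline — 3 years after 2007-01-15 — is 2010-01-15.
The defendant's absence from the jurisdiction from 2008-02-05 to 2009-01-15 tolled the period for 345 days, extending the deadline to 2010-12-26.
Nothing else in the chronology tolls or restarts the period.
The 2010-10-06 filing precedes the 2010-12-26 deadline; the claim is timely.

TIMELY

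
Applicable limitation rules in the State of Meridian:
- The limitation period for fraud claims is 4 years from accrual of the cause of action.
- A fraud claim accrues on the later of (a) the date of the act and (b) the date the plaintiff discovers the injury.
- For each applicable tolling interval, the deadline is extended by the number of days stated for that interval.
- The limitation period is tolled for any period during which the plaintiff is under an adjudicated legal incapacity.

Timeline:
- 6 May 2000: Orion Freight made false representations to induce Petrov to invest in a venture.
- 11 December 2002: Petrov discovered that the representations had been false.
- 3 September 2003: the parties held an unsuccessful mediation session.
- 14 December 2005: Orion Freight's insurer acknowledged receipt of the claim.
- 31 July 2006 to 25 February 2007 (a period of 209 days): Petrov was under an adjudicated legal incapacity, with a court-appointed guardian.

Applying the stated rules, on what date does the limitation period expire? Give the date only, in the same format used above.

Because discovery on 11 December 2002 post-dates the 6 May 2000 act, accrual under the later-of rule falls on 11 December 2002.
Adding the 4 years base period to 11 December 2002 gives a deadline of 11 December 2006, before any tolling.
Because the plaintiff's legal incapacity ran from 31 July 2006 to 25 February 2007, the deadline is extended by 209 days to 8 July 2007.
None of the other events listed affects the running of the period under the stated rules.

8 July 2007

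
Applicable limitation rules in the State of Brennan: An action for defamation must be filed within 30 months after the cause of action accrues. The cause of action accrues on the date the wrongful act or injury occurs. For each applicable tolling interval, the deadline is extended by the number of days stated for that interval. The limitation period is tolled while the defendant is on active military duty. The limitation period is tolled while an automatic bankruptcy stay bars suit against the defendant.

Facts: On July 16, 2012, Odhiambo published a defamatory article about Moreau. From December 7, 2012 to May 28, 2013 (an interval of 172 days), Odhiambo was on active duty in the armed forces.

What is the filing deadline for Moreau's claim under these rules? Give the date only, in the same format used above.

The limitation period began to run on July 16, 2012.
30 months from July 16, 2012 is January 16, 2015.
The defendant's active military service from December 7, 2012 to May 28, 2013 tolled the period for 172 days, extending the deadline to July 7, 2015.

July 7, 2015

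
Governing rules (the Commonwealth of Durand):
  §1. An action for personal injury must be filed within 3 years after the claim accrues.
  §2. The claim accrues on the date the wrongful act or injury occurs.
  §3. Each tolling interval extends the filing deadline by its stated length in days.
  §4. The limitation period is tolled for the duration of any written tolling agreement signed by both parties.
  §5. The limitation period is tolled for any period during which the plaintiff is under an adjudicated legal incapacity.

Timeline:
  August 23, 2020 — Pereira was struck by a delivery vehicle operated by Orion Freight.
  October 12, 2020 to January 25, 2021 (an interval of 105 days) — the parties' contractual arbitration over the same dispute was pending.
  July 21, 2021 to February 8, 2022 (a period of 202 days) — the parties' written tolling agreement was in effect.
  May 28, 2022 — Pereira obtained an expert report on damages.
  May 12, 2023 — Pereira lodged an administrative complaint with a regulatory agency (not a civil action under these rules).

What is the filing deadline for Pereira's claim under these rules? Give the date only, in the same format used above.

The limitation period began to run on August 23, 2020.
3 years from August 23, 2020 is August 23, 2023.
The written tolling agreement from July 21, 2021 to February 8, 2022 tolled the period for 202 days, extending the deadline to March 12, 2024.
The pending related arbitration from October 12, 2020 to January 25, 2021 does not toll the period, because no stated rule makes a pending arbitration a tolling event.
None of the other events listed affects the running of the period under the stated rules.

March 12, 2024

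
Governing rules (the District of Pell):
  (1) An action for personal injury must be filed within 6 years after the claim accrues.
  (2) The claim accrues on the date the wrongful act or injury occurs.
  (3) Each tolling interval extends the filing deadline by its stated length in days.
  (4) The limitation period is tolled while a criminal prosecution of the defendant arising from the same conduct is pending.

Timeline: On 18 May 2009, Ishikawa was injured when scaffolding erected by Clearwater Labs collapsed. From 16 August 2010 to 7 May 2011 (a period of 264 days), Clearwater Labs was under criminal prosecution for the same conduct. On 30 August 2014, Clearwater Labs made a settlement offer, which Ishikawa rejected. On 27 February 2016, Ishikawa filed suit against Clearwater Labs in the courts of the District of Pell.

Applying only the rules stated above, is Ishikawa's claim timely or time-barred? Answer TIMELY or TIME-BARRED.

TIME-BARRED

The limitation period began to run on 18 May 2009.
Adding the 6 years base period to 18 May 2009 gives a deadline of 18 May 2015, before any tolling.
Because the pending criminal prosecution ran from 16 August 2010 to 7 May 2011, the deadline is extended by 264 days to 6 February 2016.
None of the other events listed affects the running of the period under the stated rules.
Filing on 27 February 2016 missed the 6 February 2016 deadline — the action is time-barred.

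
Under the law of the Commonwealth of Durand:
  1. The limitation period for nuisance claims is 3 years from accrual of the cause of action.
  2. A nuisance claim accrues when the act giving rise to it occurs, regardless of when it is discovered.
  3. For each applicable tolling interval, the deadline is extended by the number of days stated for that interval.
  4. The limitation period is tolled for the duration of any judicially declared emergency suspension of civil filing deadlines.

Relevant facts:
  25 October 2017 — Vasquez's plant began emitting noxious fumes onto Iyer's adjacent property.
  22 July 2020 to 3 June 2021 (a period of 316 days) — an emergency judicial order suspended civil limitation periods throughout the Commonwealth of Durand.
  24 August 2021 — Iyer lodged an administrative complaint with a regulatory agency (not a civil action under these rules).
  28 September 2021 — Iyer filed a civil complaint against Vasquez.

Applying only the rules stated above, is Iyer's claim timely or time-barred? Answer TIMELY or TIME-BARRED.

The limitation period began to run on 25 October 2017.
The untolled deadline — 3 years after 25 October 2017 — is 25 October 2020.
Because the emergency suspension of filing deadlines ran from 22 July 2020 to 3 June 2021, the deadline is extended by 316 days to 6 September 2021.
None of the other events listed affects the running of the period under the stated rules.
Iyer filed on 28 September 2021, after the 6 September 2021 deadline, so the action is time-barred.

TIME-BARRED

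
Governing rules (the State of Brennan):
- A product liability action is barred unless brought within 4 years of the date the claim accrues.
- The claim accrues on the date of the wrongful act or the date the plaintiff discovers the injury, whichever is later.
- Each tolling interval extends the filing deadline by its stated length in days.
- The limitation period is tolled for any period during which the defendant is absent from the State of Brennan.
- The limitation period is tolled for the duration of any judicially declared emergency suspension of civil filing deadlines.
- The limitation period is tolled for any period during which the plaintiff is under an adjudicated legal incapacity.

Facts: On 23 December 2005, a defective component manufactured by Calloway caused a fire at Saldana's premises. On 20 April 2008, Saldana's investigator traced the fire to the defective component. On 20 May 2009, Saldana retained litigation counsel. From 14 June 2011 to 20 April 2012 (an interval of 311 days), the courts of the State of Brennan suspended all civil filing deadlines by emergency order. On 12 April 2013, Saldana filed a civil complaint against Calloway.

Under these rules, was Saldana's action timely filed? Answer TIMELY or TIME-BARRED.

TIME-BARRED

Because discovery on 20 April 2008 post-dates the 23 December 2005 act, accrual under the later-of rule falls on 20 April 2008.
The untolled deadline — 4 years after 20 April 2008 — is 20 April 2012.
The period was tolled for 311 days by the emergency suspension of filing deadlines (14 June 2011 to 20 April 2012), pushing the deadline to 25 February 2013.
The other events in the timeline have no effect on the limitation period under the stated rules.
Filing on 12 April 2013 missed the 25 February 2013 deadline — the action is time-barred.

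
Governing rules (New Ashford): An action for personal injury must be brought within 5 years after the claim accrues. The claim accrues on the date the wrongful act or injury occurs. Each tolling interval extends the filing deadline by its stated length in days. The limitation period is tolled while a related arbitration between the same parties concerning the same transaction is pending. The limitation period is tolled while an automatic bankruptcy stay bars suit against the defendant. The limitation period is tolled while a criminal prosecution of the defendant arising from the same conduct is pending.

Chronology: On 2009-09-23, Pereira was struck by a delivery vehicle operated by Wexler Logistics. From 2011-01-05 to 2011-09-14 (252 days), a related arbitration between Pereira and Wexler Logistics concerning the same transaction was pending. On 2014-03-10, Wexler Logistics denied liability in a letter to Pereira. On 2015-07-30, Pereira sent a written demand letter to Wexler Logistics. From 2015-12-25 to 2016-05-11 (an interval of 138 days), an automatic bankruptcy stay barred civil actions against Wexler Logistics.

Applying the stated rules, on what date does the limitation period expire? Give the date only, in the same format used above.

2015-06-02

The limitation period began to run on 2009-09-23.
The untolled deadline — 5 years after 2009-09-23 — is 2014-09-23.
The period was tolled for 252 days by the pending related arbitration (2011-01-05 to 2011-09-14), pushing the deadline to 2015-06-02.
The automatic bankruptcy stay from 2015-12-25 to 2016-05-11 began after the period had already run on 2015-06-02, so it has no tolling effect.
None of the other events listed affects the running of the period under the stated rules.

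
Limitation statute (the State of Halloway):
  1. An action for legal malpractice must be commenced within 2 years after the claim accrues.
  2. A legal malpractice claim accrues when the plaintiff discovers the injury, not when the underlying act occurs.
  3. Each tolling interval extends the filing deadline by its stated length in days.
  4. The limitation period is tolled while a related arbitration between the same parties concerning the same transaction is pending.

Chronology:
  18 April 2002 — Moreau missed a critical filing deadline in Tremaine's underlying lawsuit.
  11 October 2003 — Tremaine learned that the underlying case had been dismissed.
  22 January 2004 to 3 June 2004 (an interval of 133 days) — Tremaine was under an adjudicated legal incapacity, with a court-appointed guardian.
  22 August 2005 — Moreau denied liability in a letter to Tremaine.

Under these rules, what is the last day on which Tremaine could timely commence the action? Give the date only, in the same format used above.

11 October 2005

Under the discovery rule, the claim accrued on 11 October 2003, when Tremaine discovered the injury — not on the 18 April 2002 date of the underlying act.
The untolled deadline — 2 years after 11 October 2003 — is 11 October 2005.
No stated provision tolls the period for the plaintiff's incapacity, so the interval from 22 January 2004 to 3 June 2004 has no effect on the deadline.
Nothing else in the chronology tolls or restarts the period.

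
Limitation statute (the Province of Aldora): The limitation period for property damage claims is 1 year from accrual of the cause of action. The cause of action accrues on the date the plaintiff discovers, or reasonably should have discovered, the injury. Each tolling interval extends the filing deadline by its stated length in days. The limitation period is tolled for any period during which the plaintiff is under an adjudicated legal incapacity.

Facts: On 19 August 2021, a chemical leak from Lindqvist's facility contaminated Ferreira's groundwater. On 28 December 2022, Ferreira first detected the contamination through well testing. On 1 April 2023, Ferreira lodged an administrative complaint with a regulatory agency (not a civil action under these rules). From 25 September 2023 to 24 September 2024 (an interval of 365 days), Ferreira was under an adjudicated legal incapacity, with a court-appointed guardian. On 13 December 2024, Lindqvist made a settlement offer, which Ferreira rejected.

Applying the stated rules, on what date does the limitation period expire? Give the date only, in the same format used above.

27 December 2024

Accrual is tied to discovery, so the period began on 28 December 2022 rather than on 19 August 2021 when the act occurred.
The untolled deadline — 1 year after 28 December 2022 — is 28 December 2023.
Because the plaintiff's legal incapacity ran from 25 September 2023 to 24 September 2024, the deadline is extended by 365 days to 27 December 2024.
None of the other events listed affects the running of the period under the stated rules.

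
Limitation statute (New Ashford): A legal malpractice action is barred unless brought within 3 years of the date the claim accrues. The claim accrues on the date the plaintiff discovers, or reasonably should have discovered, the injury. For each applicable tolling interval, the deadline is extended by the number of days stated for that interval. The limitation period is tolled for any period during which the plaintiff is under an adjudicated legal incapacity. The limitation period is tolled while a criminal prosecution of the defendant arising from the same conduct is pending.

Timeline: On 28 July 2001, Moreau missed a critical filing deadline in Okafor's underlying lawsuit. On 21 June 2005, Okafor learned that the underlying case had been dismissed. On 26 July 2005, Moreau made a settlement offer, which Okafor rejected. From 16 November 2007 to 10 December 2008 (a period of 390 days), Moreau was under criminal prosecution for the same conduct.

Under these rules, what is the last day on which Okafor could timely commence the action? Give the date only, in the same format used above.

16 July 2009

The claim did not accrue until Okafor discovered the injury on 21 June 2005; the 28 July 2001 act date does not start the clock under the stated rule.
The untolled deadline — 3 years after 21 June 2005 — is 21 June 2008.
The pending criminal prosecution from 16 November 2007 to 10 December 2008 tolled the period for 390 days, extending the deadline to 16 July 2009.
The other events in the timeline have no effect on the limitation period under the stated rules.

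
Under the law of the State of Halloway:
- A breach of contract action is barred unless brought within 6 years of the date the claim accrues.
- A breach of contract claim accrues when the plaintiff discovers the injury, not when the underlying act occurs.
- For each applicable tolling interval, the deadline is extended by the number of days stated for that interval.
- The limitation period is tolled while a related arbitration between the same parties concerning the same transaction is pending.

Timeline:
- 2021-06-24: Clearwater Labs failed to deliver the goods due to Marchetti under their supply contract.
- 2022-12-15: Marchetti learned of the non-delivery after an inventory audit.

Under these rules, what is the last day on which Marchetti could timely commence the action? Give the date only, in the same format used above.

2028-12-15

Under the discovery rule, the claim accrued on 2022-12-15, when Marchetti discovered the injury — not on the 2021-06-24 date of the underlying act.
6 years from 2022-12-15 is 2028-12-15.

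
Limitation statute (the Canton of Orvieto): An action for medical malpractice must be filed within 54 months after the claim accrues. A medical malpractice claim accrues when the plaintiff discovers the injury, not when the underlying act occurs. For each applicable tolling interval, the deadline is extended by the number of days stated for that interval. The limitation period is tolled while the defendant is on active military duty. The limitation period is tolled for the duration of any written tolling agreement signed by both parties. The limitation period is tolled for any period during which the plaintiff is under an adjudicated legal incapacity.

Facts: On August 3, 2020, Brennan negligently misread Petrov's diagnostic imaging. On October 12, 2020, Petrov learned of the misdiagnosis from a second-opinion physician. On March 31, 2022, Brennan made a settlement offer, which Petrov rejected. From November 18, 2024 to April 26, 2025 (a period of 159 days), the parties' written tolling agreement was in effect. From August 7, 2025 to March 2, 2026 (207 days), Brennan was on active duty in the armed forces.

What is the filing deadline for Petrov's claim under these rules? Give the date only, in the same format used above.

Under the discovery rule, the claim accrued on October 12, 2020, when Petrov discovered the injury — not on the August 3, 2020 date of the underlying act.
The untolled deadline — 54 months after October 12, 2020 — is April 12, 2025.
The period was tolled for 159 days by the written tolling agreement (November 18, 2024 to April 26, 2025), pushing the deadline to September 18, 2025.
The defendant's active military service from August 7, 2025 to March 2, 2026 tolled the period for 207 days, extending the deadline to April 13, 2026.
None of the other events listed affects the running of the period under the stated rules.

April 13, 2026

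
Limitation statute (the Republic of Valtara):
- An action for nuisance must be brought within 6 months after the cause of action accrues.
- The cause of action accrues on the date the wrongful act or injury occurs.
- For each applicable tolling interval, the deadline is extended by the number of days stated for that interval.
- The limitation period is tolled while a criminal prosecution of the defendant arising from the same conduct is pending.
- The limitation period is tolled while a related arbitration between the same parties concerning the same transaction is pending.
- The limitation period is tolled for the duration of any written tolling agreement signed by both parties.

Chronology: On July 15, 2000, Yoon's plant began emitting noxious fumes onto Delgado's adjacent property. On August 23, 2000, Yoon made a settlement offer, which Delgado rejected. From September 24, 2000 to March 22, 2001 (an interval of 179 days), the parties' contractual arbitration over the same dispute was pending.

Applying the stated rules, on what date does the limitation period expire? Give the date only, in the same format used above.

July 13, 2001

The cause of action accrued on July 15, 2000, the date of the act.
6 months from July 15, 2000 is January 15, 2001.
The pending related arbitration from September 24, 2000 to March 22, 2001 tolled the period for 179 days, extending the deadline to July 13, 2001.
The other events in the timeline have no effect on the limitation period under the stated rules.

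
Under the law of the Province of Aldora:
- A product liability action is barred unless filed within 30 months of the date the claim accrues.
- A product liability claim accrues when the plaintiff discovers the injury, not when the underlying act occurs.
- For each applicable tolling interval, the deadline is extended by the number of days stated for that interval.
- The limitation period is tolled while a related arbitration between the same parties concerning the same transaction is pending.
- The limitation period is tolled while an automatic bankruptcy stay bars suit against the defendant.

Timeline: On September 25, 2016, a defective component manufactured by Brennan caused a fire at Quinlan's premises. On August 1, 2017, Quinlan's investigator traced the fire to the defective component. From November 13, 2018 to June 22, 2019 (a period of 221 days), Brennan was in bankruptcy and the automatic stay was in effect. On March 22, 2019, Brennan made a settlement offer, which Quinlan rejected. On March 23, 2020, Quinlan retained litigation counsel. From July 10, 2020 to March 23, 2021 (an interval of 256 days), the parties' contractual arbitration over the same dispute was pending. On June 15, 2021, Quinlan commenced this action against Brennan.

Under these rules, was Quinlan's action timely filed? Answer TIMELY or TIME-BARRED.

TIME-BARRED

The claim did not accrue until Quinlan discovered the injury on August 1, 2017; the September 25, 2016 act date does not start the clock under the stated rule.
Adding the 30 months base period to August 1, 2017 gives a deadline of February 1, 2020, before any tolling.
Because the automatic bankruptcy stay ran from November 13, 2018 to June 22, 2019, the deadline is extended by 221 days to September 9, 2020.
Because the pending related arbitration ran from July 10, 2020 to March 23, 2021, the deadline is extended by 256 days to May 23, 2021.
The other events in the timeline have no effect on the limitation period under the stated rules.
The June 15, 2021 filing falls after the May 23, 2021 deadline; the claim is time-barred.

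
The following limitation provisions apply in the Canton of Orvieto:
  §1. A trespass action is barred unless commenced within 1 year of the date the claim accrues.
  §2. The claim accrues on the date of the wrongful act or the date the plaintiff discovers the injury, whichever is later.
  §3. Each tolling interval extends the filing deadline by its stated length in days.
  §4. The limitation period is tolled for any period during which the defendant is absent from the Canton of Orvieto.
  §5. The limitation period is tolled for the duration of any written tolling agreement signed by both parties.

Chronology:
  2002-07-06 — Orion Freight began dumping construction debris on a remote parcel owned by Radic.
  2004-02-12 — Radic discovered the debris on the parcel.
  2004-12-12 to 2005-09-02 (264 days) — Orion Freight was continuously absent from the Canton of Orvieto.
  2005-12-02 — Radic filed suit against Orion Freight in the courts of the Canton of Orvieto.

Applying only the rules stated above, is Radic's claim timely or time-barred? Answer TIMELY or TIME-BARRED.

TIME-BARRED

The claim accrued on 2004-02-12 — the later of the 2002-07-06 act and the 2004-02-12 discovery.
The untolled deadline — 1 year after 2004-02-12 — is 2005-02-12.
The period was tolled for 264 days by the defendant's absence from the jurisdiction (2004-12-12 to 2005-09-02), pushing the deadline to 2005-11-03.
Radic filed on 2005-12-02, after the 2005-11-03 deadline, so the action is time-barred.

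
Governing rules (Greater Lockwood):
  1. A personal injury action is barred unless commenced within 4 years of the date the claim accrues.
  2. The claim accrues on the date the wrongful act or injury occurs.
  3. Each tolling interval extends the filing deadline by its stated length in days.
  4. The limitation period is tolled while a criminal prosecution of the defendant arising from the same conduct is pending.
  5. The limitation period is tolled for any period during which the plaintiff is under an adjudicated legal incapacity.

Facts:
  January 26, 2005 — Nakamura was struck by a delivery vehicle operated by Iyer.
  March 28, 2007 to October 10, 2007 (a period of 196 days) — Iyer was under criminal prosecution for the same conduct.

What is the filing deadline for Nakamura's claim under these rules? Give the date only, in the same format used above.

August 10, 2009

The claim accrued on January 26, 2005, when the wrongful act occurred.
Adding the 4 years base period to January 26, 2005 gives a deadline of January 26, 2009, before any tolling.
Because the pending criminal prosecution ran from March 28, 2007 to October 10, 2007, the deadline is extended by 196 days to August 10, 2009.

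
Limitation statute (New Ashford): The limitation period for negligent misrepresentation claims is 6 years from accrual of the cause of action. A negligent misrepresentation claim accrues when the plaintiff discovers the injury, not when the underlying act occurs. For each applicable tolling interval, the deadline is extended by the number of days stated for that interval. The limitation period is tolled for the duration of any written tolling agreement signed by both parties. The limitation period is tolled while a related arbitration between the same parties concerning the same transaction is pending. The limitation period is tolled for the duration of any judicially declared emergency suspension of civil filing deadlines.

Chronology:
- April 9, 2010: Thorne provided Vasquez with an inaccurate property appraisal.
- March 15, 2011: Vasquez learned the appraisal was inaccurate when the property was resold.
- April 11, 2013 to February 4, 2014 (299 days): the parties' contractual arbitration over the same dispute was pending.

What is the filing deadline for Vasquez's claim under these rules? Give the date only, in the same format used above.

January 8, 2018

The claim did not accrue until Vasquez discovered the injury on March 15, 2011; the April 9, 2010 act date does not start the clock under the stated rule.
Adding the 6 years base period to March 15, 2011 gives a deadline of March 15, 2017, before any tolling.
Because the pending related arbitration ran from April 11, 2013 to February 4, 2014, the deadline is extended by 299 days to January 8, 2018.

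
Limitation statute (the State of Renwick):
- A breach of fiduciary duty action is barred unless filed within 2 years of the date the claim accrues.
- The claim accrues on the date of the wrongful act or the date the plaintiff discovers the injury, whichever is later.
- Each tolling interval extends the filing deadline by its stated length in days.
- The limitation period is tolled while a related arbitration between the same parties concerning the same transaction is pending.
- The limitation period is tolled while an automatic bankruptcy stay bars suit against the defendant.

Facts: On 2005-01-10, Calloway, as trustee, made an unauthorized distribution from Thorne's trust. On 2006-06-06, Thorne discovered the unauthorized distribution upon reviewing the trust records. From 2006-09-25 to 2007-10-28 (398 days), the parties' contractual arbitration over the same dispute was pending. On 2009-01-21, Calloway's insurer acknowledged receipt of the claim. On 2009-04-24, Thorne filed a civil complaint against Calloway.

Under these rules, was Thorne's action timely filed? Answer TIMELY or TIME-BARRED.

Because discovery on 2006-06-06 post-dates the 2005-01-10 act, accrual under the later-of rule falls on 2006-06-06.
The untolled deadline — 2 years after 2006-06-06 — is 2008-06-06.
Because the pending related arbitration ran from 2006-09-25 to 2007-10-28, the deadline is extended by 398 days to 2009-07-09.
None of the other events listed affects the running of the period under the stated rules.
Thorne filed on 2009-04-24, before the 2009-07-09 deadline, so the action is timely.

TIMELY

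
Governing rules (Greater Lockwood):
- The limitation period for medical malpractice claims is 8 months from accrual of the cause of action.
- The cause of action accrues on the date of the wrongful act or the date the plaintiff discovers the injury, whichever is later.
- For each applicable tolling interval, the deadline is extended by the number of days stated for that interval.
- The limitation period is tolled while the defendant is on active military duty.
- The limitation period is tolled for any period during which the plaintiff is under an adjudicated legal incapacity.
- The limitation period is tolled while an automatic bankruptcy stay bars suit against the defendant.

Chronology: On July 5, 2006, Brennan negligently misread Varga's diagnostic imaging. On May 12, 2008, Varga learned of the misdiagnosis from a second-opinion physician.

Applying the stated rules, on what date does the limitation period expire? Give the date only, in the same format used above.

January 12, 2009

Because discovery on May 12, 2008 post-dates the July 5, 2006 act, accrual under the later-of rule falls on May 12, 2008.
The untolled deadline — 8 months after May 12, 2008 — is January 12, 2009.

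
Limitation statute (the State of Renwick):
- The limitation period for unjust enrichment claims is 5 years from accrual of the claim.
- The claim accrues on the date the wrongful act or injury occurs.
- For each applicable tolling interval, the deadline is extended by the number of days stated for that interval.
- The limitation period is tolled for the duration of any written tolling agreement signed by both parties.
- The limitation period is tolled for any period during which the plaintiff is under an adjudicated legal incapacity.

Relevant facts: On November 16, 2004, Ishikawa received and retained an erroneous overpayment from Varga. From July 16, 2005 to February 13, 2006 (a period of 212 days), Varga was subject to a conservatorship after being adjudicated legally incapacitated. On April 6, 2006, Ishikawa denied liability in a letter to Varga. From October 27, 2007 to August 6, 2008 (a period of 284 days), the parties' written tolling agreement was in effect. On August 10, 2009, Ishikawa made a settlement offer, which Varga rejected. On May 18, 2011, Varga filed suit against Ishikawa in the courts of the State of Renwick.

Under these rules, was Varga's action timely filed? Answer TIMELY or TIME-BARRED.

The claim accrued on November 16, 2004, the date of the act.
5 years from November 16, 2004 is November 16, 2009.
The plaintiff's legal incapacity from July 16, 2005 to February 13, 2006 tolled the period for 212 days, extending the deadline to June 16, 2010.
The written tolling agreement from October 27, 2007 to August 6, 2008 tolled the period for 284 days, extending the deadline to March 27, 2011.
Nothing else in the chronology tolls or restarts the period.
Varga filed on May 18, 2011, after the March 27, 2011 deadline, so the action is time-barred.

TIME-BARRED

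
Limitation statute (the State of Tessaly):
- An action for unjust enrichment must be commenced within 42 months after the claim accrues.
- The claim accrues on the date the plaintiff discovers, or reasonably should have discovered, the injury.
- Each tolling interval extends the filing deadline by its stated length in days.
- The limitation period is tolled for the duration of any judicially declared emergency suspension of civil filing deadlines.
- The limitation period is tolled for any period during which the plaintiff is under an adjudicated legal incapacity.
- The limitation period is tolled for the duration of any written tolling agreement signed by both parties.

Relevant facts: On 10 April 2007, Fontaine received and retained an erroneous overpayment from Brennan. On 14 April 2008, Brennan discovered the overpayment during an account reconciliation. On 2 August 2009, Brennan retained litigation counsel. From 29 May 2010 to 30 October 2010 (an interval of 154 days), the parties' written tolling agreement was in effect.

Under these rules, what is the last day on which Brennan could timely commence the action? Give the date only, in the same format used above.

16 March 2012

The claim did not accrue until Brennan discovered the injury on 14 April 2008; the 10 April 2007 act date does not start the clock under the stated rule.
42 months from 14 April 2008 is 14 October 2011.
The period was tolled for 154 days by the written tolling agreement (29 May 2010 to 30 October 2010), pushing the deadline to 16 March 2012.
Nothing else in the chronology tolls or restarts the period.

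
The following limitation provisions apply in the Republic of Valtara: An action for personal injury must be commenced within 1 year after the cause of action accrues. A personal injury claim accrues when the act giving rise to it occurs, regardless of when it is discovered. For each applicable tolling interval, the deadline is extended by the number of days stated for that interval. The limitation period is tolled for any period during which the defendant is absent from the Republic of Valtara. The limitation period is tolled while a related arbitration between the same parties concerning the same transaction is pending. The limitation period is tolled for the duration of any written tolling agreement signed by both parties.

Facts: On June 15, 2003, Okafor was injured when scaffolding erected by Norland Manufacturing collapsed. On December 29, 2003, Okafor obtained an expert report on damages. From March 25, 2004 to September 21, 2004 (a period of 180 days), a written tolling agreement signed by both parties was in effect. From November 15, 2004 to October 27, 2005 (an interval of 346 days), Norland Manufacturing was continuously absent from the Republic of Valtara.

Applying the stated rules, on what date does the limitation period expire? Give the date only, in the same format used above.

November 23, 2005

The cause of action accrued on June 15, 2003, the date of the act.
Adding the 1 year base period to June 15, 2003 gives a deadline of June 15, 2004, before any tolling.
Because the written tolling agreement ran from March 25, 2004 to September 21, 2004, the deadline is extended by 180 days to December 12, 2004.
Because the defendant's absence from the jurisdiction ran from November 15, 2004 to October 27, 2005, the deadline is extended by 346 days to November 23, 2005.
Nothing else in the chronology tolls or restarts the period.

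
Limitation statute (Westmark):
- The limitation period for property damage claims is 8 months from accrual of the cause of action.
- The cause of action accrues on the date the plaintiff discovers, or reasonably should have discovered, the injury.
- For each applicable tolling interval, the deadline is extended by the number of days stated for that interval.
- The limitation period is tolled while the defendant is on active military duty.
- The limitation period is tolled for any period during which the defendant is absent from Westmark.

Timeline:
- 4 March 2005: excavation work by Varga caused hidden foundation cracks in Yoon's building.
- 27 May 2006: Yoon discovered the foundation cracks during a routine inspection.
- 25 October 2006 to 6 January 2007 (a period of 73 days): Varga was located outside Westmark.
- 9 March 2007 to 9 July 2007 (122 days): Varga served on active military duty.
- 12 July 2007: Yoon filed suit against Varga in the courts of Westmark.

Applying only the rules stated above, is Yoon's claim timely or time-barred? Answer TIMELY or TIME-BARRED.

Under the discovery rule, the claim accrued on 27 May 2006, when Yoon discovered the injury — not on the 4 March 2005 date of the underlying act.
8 months from 27 May 2006 is 27 January 2007.
Because the defendant's absence from the jurisdiction ran from 25 October 2006 to 6 January 2007, the deadline is extended by 73 days to 10 April 2007.
The defendant's active military service from 9 March 2007 to 9 July 2007 tolled the period for 122 days, extending the deadline to 10 August 2007.
Filing on 12 July 2007 beat the 10 August 2007 deadline — the action is timely.

TIMELY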